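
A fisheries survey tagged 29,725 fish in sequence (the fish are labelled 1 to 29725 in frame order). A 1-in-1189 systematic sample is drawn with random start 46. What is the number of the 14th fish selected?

15503

k = 1189
14th selection = r + (14−1)·k = 46 + 13×1189 = 46 + 15457 = 15503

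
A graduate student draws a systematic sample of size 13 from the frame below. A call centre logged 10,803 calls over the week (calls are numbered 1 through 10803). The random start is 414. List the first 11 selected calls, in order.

k = N/n = 10803/13 = 831
call 1: 414
call 2: 414 + 831 = 1245
call 3: 1245 + 831 = 2076
call 4: 2076 + 831 = 2907
call 5: 2907 + 831 = 3738
call 6: 3738 + 831 = 4569
call 7: 4569 + 831 = 5400
call 8: 5400 + 831 = 6231
call 9: 6231 + 831 = 7062
call 10: 7062 + 831 = 7893
call 11: 7893 + 831 = 8724

414, 1245, 2076, 2907, 3738, 4569, 5400, 6231, 7062, 7893, 8724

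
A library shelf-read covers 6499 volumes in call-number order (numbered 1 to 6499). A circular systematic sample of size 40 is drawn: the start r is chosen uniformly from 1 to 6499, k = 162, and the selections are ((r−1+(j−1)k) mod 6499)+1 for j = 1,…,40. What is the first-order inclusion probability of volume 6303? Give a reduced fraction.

For each position j, as r ranges over 1…6499 the j-th selection hits every volume exactly once, so volume 6303 is selected for exactly 40 of the 6499 starts.
Inclusion probability = 40/6499.

40/6499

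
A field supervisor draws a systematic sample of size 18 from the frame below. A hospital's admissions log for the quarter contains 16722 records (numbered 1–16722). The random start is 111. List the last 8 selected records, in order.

9401, 10330, 11259, 12188, 13117, 14046, 14975, 15904

k = N/n = 16722/18 = 929
11th selection = 111 + 10×929 = 9401
12th: 9401 + 929 = 10330
13th: 10330 + 929 = 11259
14th: 11259 + 929 = 12188
15th: 12188 + 929 = 13117
16th: 13117 + 929 = 14046
17th: 14046 + 929 = 14975
18th: 14975 + 929 = 15904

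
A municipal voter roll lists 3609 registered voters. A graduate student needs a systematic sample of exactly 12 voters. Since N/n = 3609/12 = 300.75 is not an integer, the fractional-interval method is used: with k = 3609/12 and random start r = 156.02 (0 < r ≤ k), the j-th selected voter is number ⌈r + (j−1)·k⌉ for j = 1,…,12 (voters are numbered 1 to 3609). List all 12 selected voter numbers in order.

j=1: r + 0k = 156.02 → ⌈·⌉ = 157
j=2: r + 1k = 456.77 → ⌈·⌉ = 457
j=3: r + 2k = 757.52 → ⌈·⌉ = 758
j=4: r + 3k = 1058.27 → ⌈·⌉ = 1059
j=5: r + 4k = 1359.02 → ⌈·⌉ = 1360
j=6: r + 5k = 1659.77 → ⌈·⌉ = 1660
j=7: r + 6k = 1960.52 → ⌈·⌉ = 1961
j=8: r + 7k = 2261.27 → ⌈·⌉ = 2262
j=9: r + 8k = 2562.02 → ⌈·⌉ = 2563
j=10: r + 9k = 2862.77 → ⌈·⌉ = 2863
j=11: r + 10k = 3163.52 → ⌈·⌉ = 3164
j=12: r + 11k = 3464.27 → ⌈·⌉ = 3465

157, 457, 758, 1059, 1360, 1660, 1961, 2262, 2563, 2863, 3164, 3465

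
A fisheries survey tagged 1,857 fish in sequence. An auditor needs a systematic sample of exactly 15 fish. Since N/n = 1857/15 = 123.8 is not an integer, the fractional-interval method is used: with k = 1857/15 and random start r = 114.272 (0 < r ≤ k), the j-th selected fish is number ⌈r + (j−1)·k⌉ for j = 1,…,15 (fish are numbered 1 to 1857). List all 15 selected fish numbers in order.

j=1: r + 0k = 114.272 → ⌈·⌉ = 115
j=2: r + 1k = 238.072 → ⌈·⌉ = 239
j=3: r + 2k = 361.872 → ⌈·⌉ = 362
j=4: r + 3k = 485.672 → ⌈·⌉ = 486
j=5: r + 4k = 609.472 → ⌈·⌉ = 610
j=6: r + 5k = 733.272 → ⌈·⌉ = 734
j=7: r + 6k = 857.072 → ⌈·⌉ = 858
j=8: r + 7k = 980.872 → ⌈·⌉ = 981
j=9: r + 8k = 1104.672 → ⌈·⌉ = 1105
j=10: r + 9k = 1228.472 → ⌈·⌉ = 1229
j=11: r + 10k = 1352.272 → ⌈·⌉ = 1353
j=12: r + 11k = 1476.072 → ⌈·⌉ = 1477
j=13: r + 12k = 1599.872 → ⌈·⌉ = 1600
j=14: r + 13k = 1723.672 → ⌈·⌉ = 1724
j=15: r + 14k = 1847.472 → ⌈·⌉ = 1848

115, 239, 362, 486, 610, 734, 858, 981, 1105, 1229, 1353, 1477, 1600, 1724, 1848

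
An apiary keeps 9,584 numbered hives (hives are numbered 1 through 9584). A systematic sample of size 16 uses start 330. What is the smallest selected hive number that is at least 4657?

k = 9584/16 = 599
Steps past start: ⌈(4657 − 330)/599⌉ = ⌈4327/599⌉ = 8
Selected hive: 330 + 8×599 = 5122

5122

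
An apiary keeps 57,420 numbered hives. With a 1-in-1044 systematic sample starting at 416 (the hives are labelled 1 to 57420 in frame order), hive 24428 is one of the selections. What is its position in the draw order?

k = 1044
position = (24428 − 416)/1044 + 1 = 24012/1044 + 1 = 23 + 1 = 24

24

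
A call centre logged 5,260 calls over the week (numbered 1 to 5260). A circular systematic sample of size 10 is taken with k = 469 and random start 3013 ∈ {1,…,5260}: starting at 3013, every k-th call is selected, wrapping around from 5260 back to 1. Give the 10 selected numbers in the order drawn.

3013, 3482, 3951, 4420, 4889, 98, 567, 1036, 1505, 1974

Selection 1: 3013
Selection 2: 3013 + 469 = 3482
Selection 3: 3482 + 469 = 3951
Selection 4: 3951 + 469 = 4420
Selection 5: 4420 + 469 = 4889
Selection 6: 4889 + 469 = 5358 → 5358 − 5260 = 98
Selection 7: 98 + 469 = 567
Selection 8: 567 + 469 = 1036
Selection 9: 1036 + 469 = 1505
Selection 10: 1505 + 469 = 1974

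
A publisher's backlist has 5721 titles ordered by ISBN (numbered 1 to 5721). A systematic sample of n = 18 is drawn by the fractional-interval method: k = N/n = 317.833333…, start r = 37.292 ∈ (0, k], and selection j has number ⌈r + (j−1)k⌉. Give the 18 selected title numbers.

38, 356, 673, 991, 1309, 1627, 1945, 2263, 2580, 2898, 3216, 3534, 3852, 4170, 4487, 4805, 5123, 5441

j=1: r + 0k = 37.292 → ⌈·⌉ = 38
j=2: r + 1k = 355.125333… → ⌈·⌉ = 356
j=3: r + 2k = 672.958666… → ⌈·⌉ = 673
j=4: r + 3k = 990.792 → ⌈·⌉ = 991
j=5: r + 4k = 1308.625333… → ⌈·⌉ = 1309
j=6: r + 5k = 1626.458666… → ⌈·⌉ = 1627
j=7: r + 6k = 1944.292 → ⌈·⌉ = 1945
j=8: r + 7k = 2262.125333… → ⌈·⌉ = 2263
j=9: r + 8k = 2579.958666… → ⌈·⌉ = 2580
j=10: r + 9k = 2897.792 → ⌈·⌉ = 2898
j=11: r + 10k = 3215.625333… → ⌈·⌉ = 3216
j=12: r + 11k = 3533.458666… → ⌈·⌉ = 3534
j=13: r + 12k = 3851.292 → ⌈·⌉ = 3852
j=14: r + 13k = 4169.125333… → ⌈·⌉ = 4170
j=15: r + 14k = 4486.958666… → ⌈·⌉ = 4487
j=16: r + 15k = 4804.792 → ⌈·⌉ = 4805
j=17: r + 16k = 5122.625333… → ⌈·⌉ = 5123
j=18: r + 17k = 5440.458666… → ⌈·⌉ = 5441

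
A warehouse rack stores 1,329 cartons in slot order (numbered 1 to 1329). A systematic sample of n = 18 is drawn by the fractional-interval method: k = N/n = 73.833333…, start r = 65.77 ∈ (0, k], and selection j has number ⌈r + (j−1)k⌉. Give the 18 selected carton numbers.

j=1: r + 0k = 65.77 → ⌈·⌉ = 66
j=2: r + 1k = 139.603333… → ⌈·⌉ = 140
j=3: r + 2k = 213.436666… → ⌈·⌉ = 214
j=4: r + 3k = 287.27 → ⌈·⌉ = 288
j=5: r + 4k = 361.103333… → ⌈·⌉ = 362
j=6: r + 5k = 434.936666… → ⌈·⌉ = 435
j=7: r + 6k = 508.77 → ⌈·⌉ = 509
j=8: r + 7k = 582.603333… → ⌈·⌉ = 583
j=9: r + 8k = 656.436666… → ⌈·⌉ = 657
j=10: r + 9k = 730.27 → ⌈·⌉ = 731
j=11: r + 10k = 804.103333… → ⌈·⌉ = 805
j=12: r + 11k = 877.936666… → ⌈·⌉ = 878
j=13: r + 12k = 951.77 → ⌈·⌉ = 952
j=14: r + 13k = 1025.603333… → ⌈·⌉ = 1026
j=15: r + 14k = 1099.436666… → ⌈·⌉ = 1100
j=16: r + 15k = 1173.27 → ⌈·⌉ = 1174
j=17: r + 16k = 1247.103333… → ⌈·⌉ = 1248
j=18: r + 17k = 1320.936666… → ⌈·⌉ = 1321

66, 140, 214, 288, 362, 435, 509, 583, 657, 731, 805, 878, 952, 1026, 1100, 1174, 1248, 1321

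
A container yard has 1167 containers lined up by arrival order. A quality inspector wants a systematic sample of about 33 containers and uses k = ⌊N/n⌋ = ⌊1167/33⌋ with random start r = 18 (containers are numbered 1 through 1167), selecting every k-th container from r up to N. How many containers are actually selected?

33

k = ⌊1167/33⌋ = 35
Achieved size = ⌊(1167 − 18)/35⌋ + 1 = ⌊1149/35⌋ + 1 = 32 + 1 = 33
(last selection: 18 + 32×35 = 1138 ≤ 1167; next would be 1173 > 1167)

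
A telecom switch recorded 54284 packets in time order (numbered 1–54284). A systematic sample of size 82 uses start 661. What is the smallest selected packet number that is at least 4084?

4633

k = 54284/82 = 662
Steps past start: ⌈(4084 − 661)/662⌉ = ⌈3423/662⌉ = 6
Selected packet: 661 + 6×662 = 4633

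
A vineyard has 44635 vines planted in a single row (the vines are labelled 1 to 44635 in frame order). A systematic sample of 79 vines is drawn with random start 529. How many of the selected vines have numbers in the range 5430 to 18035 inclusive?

22

k = 44635/79 = 565
First selection ≥ 5430: 529 + ⌈(5430−529)/565⌉·565 = 529 + 9×565 = 5614
Last selection ≤ 18035: 529 + ⌊(18035−529)/565⌋·565 = 529 + 30×565 = 17479
Count = 30 − 9 + 1 = 22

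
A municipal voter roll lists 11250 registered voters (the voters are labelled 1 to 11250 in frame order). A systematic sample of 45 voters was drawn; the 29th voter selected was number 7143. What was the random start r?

k = 11250/45 = 250
r = 7143 − (29−1)×250 = 7143 − 7000 = 143

143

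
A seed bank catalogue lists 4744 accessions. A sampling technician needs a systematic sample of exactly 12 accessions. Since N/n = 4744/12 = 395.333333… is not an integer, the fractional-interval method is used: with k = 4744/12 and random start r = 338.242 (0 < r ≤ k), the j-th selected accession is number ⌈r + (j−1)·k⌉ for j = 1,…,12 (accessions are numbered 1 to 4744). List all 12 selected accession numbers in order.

j=1: r + 0k = 338.242 → ⌈·⌉ = 339
j=2: r + 1k = 733.575333… → ⌈·⌉ = 734
j=3: r + 2k = 1128.908666… → ⌈·⌉ = 1129
j=4: r + 3k = 1524.242 → ⌈·⌉ = 1525
j=5: r + 4k = 1919.575333… → ⌈·⌉ = 1920
j=6: r + 5k = 2314.908666… → ⌈·⌉ = 2315
j=7: r + 6k = 2710.242 → ⌈·⌉ = 2711
j=8: r + 7k = 3105.575333… → ⌈·⌉ = 3106
j=9: r + 8k = 3500.908666… → ⌈·⌉ = 3501
j=10: r + 9k = 3896.242 → ⌈·⌉ = 3897
j=11: r + 10k = 4291.575333… → ⌈·⌉ = 4292
j=12: r + 11k = 4686.908666… → ⌈·⌉ = 4687

339, 734, 1129, 1525, 1920, 2315, 2711, 3106, 3501, 3897, 4292, 4687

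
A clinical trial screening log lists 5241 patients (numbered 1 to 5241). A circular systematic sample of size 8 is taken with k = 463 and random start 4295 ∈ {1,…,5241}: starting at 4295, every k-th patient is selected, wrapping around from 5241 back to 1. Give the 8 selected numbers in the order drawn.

Selection 1: 4295
Selection 2: 4295 + 463 = 4758
Selection 3: 4758 + 463 = 5221
Selection 4: 5221 + 463 = 5684 → 5684 − 5241 = 443
Selection 5: 443 + 463 = 906
Selection 6: 906 + 463 = 1369
Selection 7: 1369 + 463 = 1832
Selection 8: 1832 + 463 = 2295

4295, 4758, 5221, 443, 906, 1369, 1832, 2295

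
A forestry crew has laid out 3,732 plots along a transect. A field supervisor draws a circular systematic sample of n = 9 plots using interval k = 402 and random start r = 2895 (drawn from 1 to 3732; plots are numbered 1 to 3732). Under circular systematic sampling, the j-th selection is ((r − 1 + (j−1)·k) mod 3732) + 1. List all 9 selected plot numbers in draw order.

Selection 1: 2895
Selection 2: 2895 + 402 = 3297
Selection 3: 3297 + 402 = 3699
Selection 4: 3699 + 402 = 4101 → 4101 − 3732 = 369
Selection 5: 369 + 402 = 771
Selection 6: 771 + 402 = 1173
Selection 7: 1173 + 402 = 1575
Selection 8: 1575 + 402 = 1977
Selection 9: 1977 + 402 = 2379

2895, 3297, 3699, 369, 771, 1173, 1575, 1977, 2379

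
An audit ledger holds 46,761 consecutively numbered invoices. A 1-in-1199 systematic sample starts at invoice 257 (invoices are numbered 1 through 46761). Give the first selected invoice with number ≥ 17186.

18242

k = 1199
Steps past start: ⌈(17186 − 257)/1199⌉ = ⌈16929/1199⌉ = 15
Selected invoice: 257 + 15×1199 = 18242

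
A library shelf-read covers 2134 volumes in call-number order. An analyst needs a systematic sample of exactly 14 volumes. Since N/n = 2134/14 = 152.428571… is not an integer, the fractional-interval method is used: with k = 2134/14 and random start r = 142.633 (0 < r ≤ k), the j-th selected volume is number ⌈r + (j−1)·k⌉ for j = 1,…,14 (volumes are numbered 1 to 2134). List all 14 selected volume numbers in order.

143, 296, 448, 600, 753, 905, 1058, 1210, 1363, 1515, 1667, 1820, 1972, 2125

j=1: r + 0k = 142.633 → ⌈·⌉ = 143
j=2: r + 1k = 295.061571… → ⌈·⌉ = 296
j=3: r + 2k = 447.490142… → ⌈·⌉ = 448
j=4: r + 3k = 599.918714… → ⌈·⌉ = 600
j=5: r + 4k = 752.347285… → ⌈·⌉ = 753
j=6: r + 5k = 904.775857… → ⌈·⌉ = 905
j=7: r + 6k = 1057.204428… → ⌈·⌉ = 1058
j=8: r + 7k = 1209.633 → ⌈·⌉ = 1210
j=9: r + 8k = 1362.061571… → ⌈·⌉ = 1363
j=10: r + 9k = 1514.490142… → ⌈·⌉ = 1515
j=11: r + 10k = 1666.918714… → ⌈·⌉ = 1667
j=12: r + 11k = 1819.347285… → ⌈·⌉ = 1820
j=13: r + 12k = 1971.775857… → ⌈·⌉ = 1972
j=14: r + 13k = 2124.204428… → ⌈·⌉ = 2125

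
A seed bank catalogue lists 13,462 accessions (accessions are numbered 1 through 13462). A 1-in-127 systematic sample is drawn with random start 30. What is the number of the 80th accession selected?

k = 127
80th selection = r + (80−1)·k = 30 + 79×127 = 30 + 10033 = 10063

10063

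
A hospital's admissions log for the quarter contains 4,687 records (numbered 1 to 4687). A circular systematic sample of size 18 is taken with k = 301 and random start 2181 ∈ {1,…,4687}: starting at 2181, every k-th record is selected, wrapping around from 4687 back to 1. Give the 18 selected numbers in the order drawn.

Selection 1: 2181
Selection 2: 2181 + 301 = 2482
Selection 3: 2482 + 301 = 2783
Selection 4: 2783 + 301 = 3084
Selection 5: 3084 + 301 = 3385
Selection 6: 3385 + 301 = 3686
Selection 7: 3686 + 301 = 3987
Selection 8: 3987 + 301 = 4288
Selection 9: 4288 + 301 = 4589
Selection 10: 4589 + 301 = 4890 → 4890 − 4687 = 203
Selection 11: 203 + 301 = 504
Selection 12: 504 + 301 = 805
Selection 13: 805 + 301 = 1106
Selection 14: 1106 + 301 = 1407
Selection 15: 1407 + 301 = 1708
Selection 16: 1708 + 301 = 2009
Selection 17: 2009 + 301 = 2310
Selection 18: 2310 + 301 = 2611

2181, 2482, 2783, 3084, 3385, 3686, 3987, 4288, 4589, 203, 504, 805, 1106, 1407, 1708, 2009, 2310, 2611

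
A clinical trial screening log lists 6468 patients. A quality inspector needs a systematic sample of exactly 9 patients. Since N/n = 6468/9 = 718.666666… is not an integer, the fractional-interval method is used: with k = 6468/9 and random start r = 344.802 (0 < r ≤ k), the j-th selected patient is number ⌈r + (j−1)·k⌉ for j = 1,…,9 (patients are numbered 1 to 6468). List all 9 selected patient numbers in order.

345, 1064, 1783, 2501, 3220, 3939, 4657, 5376, 6095

j=1: r + 0k = 344.802 → ⌈·⌉ = 345
j=2: r + 1k = 1063.468666… → ⌈·⌉ = 1064
j=3: r + 2k = 1782.135333… → ⌈·⌉ = 1783
j=4: r + 3k = 2500.802 → ⌈·⌉ = 2501
j=5: r + 4k = 3219.468666… → ⌈·⌉ = 3220
j=6: r + 5k = 3938.135333… → ⌈·⌉ = 3939
j=7: r + 6k = 4656.802 → ⌈·⌉ = 4657
j=8: r + 7k = 5375.468666… → ⌈·⌉ = 5376
j=9: r + 8k = 6094.135333… → ⌈·⌉ = 6095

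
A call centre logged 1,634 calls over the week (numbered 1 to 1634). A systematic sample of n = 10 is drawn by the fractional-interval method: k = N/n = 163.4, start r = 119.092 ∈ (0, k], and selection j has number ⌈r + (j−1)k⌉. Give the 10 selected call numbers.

j=1: r + 0k = 119.092 → ⌈·⌉ = 120
j=2: r + 1k = 282.492 → ⌈·⌉ = 283
j=3: r + 2k = 445.892 → ⌈·⌉ = 446
j=4: r + 3k = 609.292 → ⌈·⌉ = 610
j=5: r + 4k = 772.692 → ⌈·⌉ = 773
j=6: r + 5k = 936.092 → ⌈·⌉ = 937
j=7: r + 6k = 1099.492 → ⌈·⌉ = 1100
j=8: r + 7k = 1262.892 → ⌈·⌉ = 1263
j=9: r + 8k = 1426.292 → ⌈·⌉ = 1427
j=10: r + 9k = 1589.692 → ⌈·⌉ = 1590

120, 283, 446, 610, 773, 937, 1100, 1263, 1427, 1590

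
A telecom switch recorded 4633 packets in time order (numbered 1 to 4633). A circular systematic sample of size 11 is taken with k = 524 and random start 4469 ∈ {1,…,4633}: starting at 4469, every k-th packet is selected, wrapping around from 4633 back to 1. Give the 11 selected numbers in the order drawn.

4469, 360, 884, 1408, 1932, 2456, 2980, 3504, 4028, 4552, 443

Selection 1: 4469
Selection 2: 4469 + 524 = 4993 → 4993 − 4633 = 360
Selection 3: 360 + 524 = 884
Selection 4: 884 + 524 = 1408
Selection 5: 1408 + 524 = 1932
Selection 6: 1932 + 524 = 2456
Selection 7: 2456 + 524 = 2980
Selection 8: 2980 + 524 = 3504
Selection 9: 3504 + 524 = 4028
Selection 10: 4028 + 524 = 4552
Selection 11: 4552 + 524 = 5076 → 5076 − 4633 = 443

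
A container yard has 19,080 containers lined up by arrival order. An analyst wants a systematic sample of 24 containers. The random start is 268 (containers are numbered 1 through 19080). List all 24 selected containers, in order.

268, 1063, 1858, 2653, 3448, 4243, 5038, 5833, 6628, 7423, 8218, 9013, 9808, 10603, 11398, 12193, 12988, 13783, 14578, 15373, 16168, 16963, 17758, 18553

k = N/n = 19080/24 = 795
container 1: 268
container 2: 268 + 795 = 1063
container 3: 1063 + 795 = 1858
container 4: 1858 + 795 = 2653
container 5: 2653 + 795 = 3448
container 6: 3448 + 795 = 4243
container 7: 4243 + 795 = 5038
container 8: 5038 + 795 = 5833
container 9: 5833 + 795 = 6628
container 10: 6628 + 795 = 7423
container 11: 7423 + 795 = 8218
container 12: 8218 + 795 = 9013
container 13: 9013 + 795 = 9808
container 14: 9808 + 795 = 10603
container 15: 10603 + 795 = 11398
container 16: 11398 + 795 = 12193
container 17: 12193 + 795 = 12988
container 18: 12988 + 795 = 13783
container 19: 13783 + 795 = 14578
container 20: 14578 + 795 = 15373
container 21: 15373 + 795 = 16168
container 22: 16168 + 795 = 16963
container 23: 16963 + 795 = 17758
container 24: 17758 + 795 = 18553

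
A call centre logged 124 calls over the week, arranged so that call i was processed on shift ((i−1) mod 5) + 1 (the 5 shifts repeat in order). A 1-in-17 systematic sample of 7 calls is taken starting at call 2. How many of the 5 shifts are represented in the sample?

5

Consecutive selections differ by k = 17, so their shift numbers differ by 17 mod 5 = 2.
gcd(17, 5) = 1, so the sample visits 5/1 = 5 distinct residues mod 5.
Start 2 is shift 2; the shifts hit are 1, 2, 3, 4, 5.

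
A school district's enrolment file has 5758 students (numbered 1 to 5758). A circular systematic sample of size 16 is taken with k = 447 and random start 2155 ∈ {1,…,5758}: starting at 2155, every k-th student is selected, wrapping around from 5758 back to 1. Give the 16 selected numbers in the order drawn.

2155, 2602, 3049, 3496, 3943, 4390, 4837, 5284, 5731, 420, 867, 1314, 1761, 2208, 2655, 3102

Selection 1: 2155
Selection 2: 2155 + 447 = 2602
Selection 3: 2602 + 447 = 3049
Selection 4: 3049 + 447 = 3496
Selection 5: 3496 + 447 = 3943
Selection 6: 3943 + 447 = 4390
Selection 7: 4390 + 447 = 4837
Selection 8: 4837 + 447 = 5284
Selection 9: 5284 + 447 = 5731
Selection 10: 5731 + 447 = 6178 → 6178 − 5758 = 420
Selection 11: 420 + 447 = 867
Selection 12: 867 + 447 = 1314
Selection 13: 1314 + 447 = 1761
Selection 14: 1761 + 447 = 2208
Selection 15: 2208 + 447 = 2655
Selection 16: 2655 + 447 = 3102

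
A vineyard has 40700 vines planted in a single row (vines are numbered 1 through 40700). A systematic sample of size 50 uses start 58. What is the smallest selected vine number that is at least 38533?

39130

k = 40700/50 = 814
Steps past start: ⌈(38533 − 58)/814⌉ = ⌈38475/814⌉ = 48
Selected vine: 58 + 48×814 = 39130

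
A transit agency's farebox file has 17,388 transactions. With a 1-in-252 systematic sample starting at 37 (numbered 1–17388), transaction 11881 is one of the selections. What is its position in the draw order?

k = 252
position = (11881 − 37)/252 + 1 = 11844/252 + 1 = 47 + 1 = 48

48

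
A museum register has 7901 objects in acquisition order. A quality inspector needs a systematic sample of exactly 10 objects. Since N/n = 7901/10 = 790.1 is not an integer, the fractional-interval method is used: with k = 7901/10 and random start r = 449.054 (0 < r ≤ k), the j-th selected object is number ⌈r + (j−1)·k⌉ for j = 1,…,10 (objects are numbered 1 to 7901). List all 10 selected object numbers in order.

j=1: r + 0k = 449.054 → ⌈·⌉ = 450
j=2: r + 1k = 1239.154 → ⌈·⌉ = 1240
j=3: r + 2k = 2029.254 → ⌈·⌉ = 2030
j=4: r + 3k = 2819.354 → ⌈·⌉ = 2820
j=5: r + 4k = 3609.454 → ⌈·⌉ = 3610
j=6: r + 5k = 4399.554 → ⌈·⌉ = 4400
j=7: r + 6k = 5189.654 → ⌈·⌉ = 5190
j=8: r + 7k = 5979.754 → ⌈·⌉ = 5980
j=9: r + 8k = 6769.854 → ⌈·⌉ = 6770
j=10: r + 9k = 7559.954 → ⌈·⌉ = 7560

450, 1240, 2030, 2820, 3610, 4400, 5190, 5980, 6770, 7560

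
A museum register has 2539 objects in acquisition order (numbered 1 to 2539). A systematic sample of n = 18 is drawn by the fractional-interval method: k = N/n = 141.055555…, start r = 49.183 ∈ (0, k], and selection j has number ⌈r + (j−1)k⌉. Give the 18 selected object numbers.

50, 191, 332, 473, 614, 755, 896, 1037, 1178, 1319, 1460, 1601, 1742, 1883, 2024, 2166, 2307, 2448

j=1: r + 0k = 49.183 → ⌈·⌉ = 50
j=2: r + 1k = 190.238555… → ⌈·⌉ = 191
j=3: r + 2k = 331.294111… → ⌈·⌉ = 332
j=4: r + 3k = 472.349666… → ⌈·⌉ = 473
j=5: r + 4k = 613.405222… → ⌈·⌉ = 614
j=6: r + 5k = 754.460777… → ⌈·⌉ = 755
j=7: r + 6k = 895.516333… → ⌈·⌉ = 896
j=8: r + 7k = 1036.571888… → ⌈·⌉ = 1037
j=9: r + 8k = 1177.627444… → ⌈·⌉ = 1178
j=10: r + 9k = 1318.683 → ⌈·⌉ = 1319
j=11: r + 10k = 1459.738555… → ⌈·⌉ = 1460
j=12: r + 11k = 1600.794111… → ⌈·⌉ = 1601
j=13: r + 12k = 1741.849666… → ⌈·⌉ = 1742
j=14: r + 13k = 1882.905222… → ⌈·⌉ = 1883
j=15: r + 14k = 2023.960777… → ⌈·⌉ = 2024
j=16: r + 15k = 2165.016333… → ⌈·⌉ = 2166
j=17: r + 16k = 2306.071888… → ⌈·⌉ = 2307
j=18: r + 17k = 2447.127444… → ⌈·⌉ = 2448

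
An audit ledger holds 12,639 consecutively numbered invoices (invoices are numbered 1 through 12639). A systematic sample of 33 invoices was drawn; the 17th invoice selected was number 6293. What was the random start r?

k = 12639/33 = 383
r = 6293 − (17−1)×383 = 6293 − 6128 = 165

165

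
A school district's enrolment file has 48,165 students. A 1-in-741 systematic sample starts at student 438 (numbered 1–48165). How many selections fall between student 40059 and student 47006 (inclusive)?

9

k = 741
First selection ≥ 40059: 438 + ⌈(40059−438)/741⌉·741 = 438 + 54×741 = 40452
Last selection ≤ 47006: 438 + ⌊(47006−438)/741⌋·741 = 438 + 62×741 = 46380
Count = 62 − 54 + 1 = 9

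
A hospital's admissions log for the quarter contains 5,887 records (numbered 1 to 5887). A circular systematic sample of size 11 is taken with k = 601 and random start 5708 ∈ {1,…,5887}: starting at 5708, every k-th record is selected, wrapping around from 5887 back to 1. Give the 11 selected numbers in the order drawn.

5708, 422, 1023, 1624, 2225, 2826, 3427, 4028, 4629, 5230, 5831

Selection 1: 5708
Selection 2: 5708 + 601 = 6309 → 6309 − 5887 = 422
Selection 3: 422 + 601 = 1023
Selection 4: 1023 + 601 = 1624
Selection 5: 1624 + 601 = 2225
Selection 6: 2225 + 601 = 2826
Selection 7: 2826 + 601 = 3427
Selection 8: 3427 + 601 = 4028
Selection 9: 4028 + 601 = 4629
Selection 10: 4629 + 601 = 5230
Selection 11: 5230 + 601 = 5831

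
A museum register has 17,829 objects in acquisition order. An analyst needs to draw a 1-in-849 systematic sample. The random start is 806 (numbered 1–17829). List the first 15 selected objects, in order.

object 1: 806
object 2: 806 + 849 = 1655
object 3: 1655 + 849 = 2504
object 4: 2504 + 849 = 3353
object 5: 3353 + 849 = 4202
object 6: 4202 + 849 = 5051
object 7: 5051 + 849 = 5900
object 8: 5900 + 849 = 6749
object 9: 6749 + 849 = 7598
object 10: 7598 + 849 = 8447
object 11: 8447 + 849 = 9296
object 12: 9296 + 849 = 10145
object 13: 10145 + 849 = 10994
object 14: 10994 + 849 = 11843
object 15: 11843 + 849 = 12692

806, 1655, 2504, 3353, 4202, 5051, 5900, 6749, 7598, 8447, 9296, 10145, 10994, 11843, 12692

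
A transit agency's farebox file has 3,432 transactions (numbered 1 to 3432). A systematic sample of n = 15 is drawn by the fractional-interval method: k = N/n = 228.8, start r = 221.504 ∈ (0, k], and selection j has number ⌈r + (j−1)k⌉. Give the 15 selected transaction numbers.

222, 451, 680, 908, 1137, 1366, 1595, 1824, 2052, 2281, 2510, 2739, 2968, 3196, 3425

j=1: r + 0k = 221.504 → ⌈·⌉ = 222
j=2: r + 1k = 450.304 → ⌈·⌉ = 451
j=3: r + 2k = 679.104 → ⌈·⌉ = 680
j=4: r + 3k = 907.904 → ⌈·⌉ = 908
j=5: r + 4k = 1136.704 → ⌈·⌉ = 1137
j=6: r + 5k = 1365.504 → ⌈·⌉ = 1366
j=7: r + 6k = 1594.304 → ⌈·⌉ = 1595
j=8: r + 7k = 1823.104 → ⌈·⌉ = 1824
j=9: r + 8k = 2051.904 → ⌈·⌉ = 2052
j=10: r + 9k = 2280.704 → ⌈·⌉ = 2281
j=11: r + 10k = 2509.504 → ⌈·⌉ = 2510
j=12: r + 11k = 2738.304 → ⌈·⌉ = 2739
j=13: r + 12k = 2967.104 → ⌈·⌉ = 2968
j=14: r + 13k = 3195.904 → ⌈·⌉ = 3196
j=15: r + 14k = 3424.704 → ⌈·⌉ = 3425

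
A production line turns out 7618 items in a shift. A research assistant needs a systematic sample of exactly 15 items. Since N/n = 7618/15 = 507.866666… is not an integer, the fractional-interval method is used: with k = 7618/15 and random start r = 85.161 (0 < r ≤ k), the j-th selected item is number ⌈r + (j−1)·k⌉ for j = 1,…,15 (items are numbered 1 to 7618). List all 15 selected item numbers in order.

86, 594, 1101, 1609, 2117, 2625, 3133, 3641, 4149, 4656, 5164, 5672, 6180, 6688, 7196

j=1: r + 0k = 85.161 → ⌈·⌉ = 86
j=2: r + 1k = 593.027666… → ⌈·⌉ = 594
j=3: r + 2k = 1100.894333… → ⌈·⌉ = 1101
j=4: r + 3k = 1608.761 → ⌈·⌉ = 1609
j=5: r + 4k = 2116.627666… → ⌈·⌉ = 2117
j=6: r + 5k = 2624.494333… → ⌈·⌉ = 2625
j=7: r + 6k = 3132.361 → ⌈·⌉ = 3133
j=8: r + 7k = 3640.227666… → ⌈·⌉ = 3641
j=9: r + 8k = 4148.094333… → ⌈·⌉ = 4149
j=10: r + 9k = 4655.961 → ⌈·⌉ = 4656
j=11: r + 10k = 5163.827666… → ⌈·⌉ = 5164
j=12: r + 11k = 5671.694333… → ⌈·⌉ = 5672
j=13: r + 12k = 6179.561 → ⌈·⌉ = 6180
j=14: r + 13k = 6687.427666… → ⌈·⌉ = 6688
j=15: r + 14k = 7195.294333… → ⌈·⌉ = 7196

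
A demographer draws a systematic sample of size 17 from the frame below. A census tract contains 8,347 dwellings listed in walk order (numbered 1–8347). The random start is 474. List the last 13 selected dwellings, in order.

k = N/n = 8347/17 = 491
5th selection = 474 + 4×491 = 2438
6th: 2438 + 491 = 2929
7th: 2929 + 491 = 3420
8th: 3420 + 491 = 3911
9th: 3911 + 491 = 4402
10th: 4402 + 491 = 4893
11th: 4893 + 491 = 5384
12th: 5384 + 491 = 5875
13th: 5875 + 491 = 6366
14th: 6366 + 491 = 6857
15th: 6857 + 491 = 7348
16th: 7348 + 491 = 7839
17th: 7839 + 491 = 8330

2438, 2929, 3420, 3911, 4402, 4893, 5384, 5875, 6366, 6857, 7348, 7839, 8330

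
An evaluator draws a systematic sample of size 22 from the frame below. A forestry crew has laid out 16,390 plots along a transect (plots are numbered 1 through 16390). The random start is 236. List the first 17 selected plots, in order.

236, 981, 1726, 2471, 3216, 3961, 4706, 5451, 6196, 6941, 7686, 8431, 9176, 9921, 10666, 11411, 12156

k = N/n = 16390/22 = 745
plot 1: 236
plot 2: 236 + 745 = 981
plot 3: 981 + 745 = 1726
plot 4: 1726 + 745 = 2471
plot 5: 2471 + 745 = 3216
plot 6: 3216 + 745 = 3961
plot 7: 3961 + 745 = 4706
plot 8: 4706 + 745 = 5451
plot 9: 5451 + 745 = 6196
plot 10: 6196 + 745 = 6941
plot 11: 6941 + 745 = 7686
plot 12: 7686 + 745 = 8431
plot 13: 8431 + 745 = 9176
plot 14: 9176 + 745 = 9921
plot 15: 9921 + 745 = 10666
plot 16: 10666 + 745 = 11411
plot 17: 11411 + 745 = 12156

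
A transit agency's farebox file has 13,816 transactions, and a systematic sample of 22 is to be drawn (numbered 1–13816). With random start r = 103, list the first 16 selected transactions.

103, 731, 1359, 1987, 2615, 3243, 3871, 4499, 5127, 5755, 6383, 7011, 7639, 8267, 8895, 9523

k = N/n = 13816/22 = 628
transaction 1: 103
transaction 2: 103 + 628 = 731
transaction 3: 731 + 628 = 1359
transaction 4: 1359 + 628 = 1987
transaction 5: 1987 + 628 = 2615
transaction 6: 2615 + 628 = 3243
transaction 7: 3243 + 628 = 3871
transaction 8: 3871 + 628 = 4499
transaction 9: 4499 + 628 = 5127
transaction 10: 5127 + 628 = 5755
transaction 11: 5755 + 628 = 6383
transaction 12: 6383 + 628 = 7011
transaction 13: 7011 + 628 = 7639
transaction 14: 7639 + 628 = 8267
transaction 15: 8267 + 628 = 8895
transaction 16: 8895 + 628 = 9523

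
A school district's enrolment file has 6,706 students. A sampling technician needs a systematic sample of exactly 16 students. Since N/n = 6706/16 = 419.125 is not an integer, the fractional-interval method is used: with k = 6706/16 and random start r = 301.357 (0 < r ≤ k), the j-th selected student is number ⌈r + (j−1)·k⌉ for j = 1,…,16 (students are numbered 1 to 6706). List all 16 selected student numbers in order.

302, 721, 1140, 1559, 1978, 2397, 2817, 3236, 3655, 4074, 4493, 4912, 5331, 5750, 6170, 6589

j=1: r + 0k = 301.357 → ⌈·⌉ = 302
j=2: r + 1k = 720.482 → ⌈·⌉ = 721
j=3: r + 2k = 1139.607 → ⌈·⌉ = 1140
j=4: r + 3k = 1558.732 → ⌈·⌉ = 1559
j=5: r + 4k = 1977.857 → ⌈·⌉ = 1978
j=6: r + 5k = 2396.982 → ⌈·⌉ = 2397
j=7: r + 6k = 2816.107 → ⌈·⌉ = 2817
j=8: r + 7k = 3235.232 → ⌈·⌉ = 3236
j=9: r + 8k = 3654.357 → ⌈·⌉ = 3655
j=10: r + 9k = 4073.482 → ⌈·⌉ = 4074
j=11: r + 10k = 4492.607 → ⌈·⌉ = 4493
j=12: r + 11k = 4911.732 → ⌈·⌉ = 4912
j=13: r + 12k = 5330.857 → ⌈·⌉ = 5331
j=14: r + 13k = 5749.982 → ⌈·⌉ = 5750
j=15: r + 14k = 6169.107 → ⌈·⌉ = 6170
j=16: r + 15k = 6588.232 → ⌈·⌉ = 6589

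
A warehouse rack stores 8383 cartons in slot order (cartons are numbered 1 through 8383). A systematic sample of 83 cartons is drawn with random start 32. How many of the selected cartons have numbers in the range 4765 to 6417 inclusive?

17

k = 8383/83 = 101
First selection ≥ 4765: 32 + ⌈(4765−32)/101⌉·101 = 32 + 47×101 = 4779
Last selection ≤ 6417: 32 + ⌊(6417−32)/101⌋·101 = 32 + 63×101 = 6395
Count = 63 − 47 + 1 = 17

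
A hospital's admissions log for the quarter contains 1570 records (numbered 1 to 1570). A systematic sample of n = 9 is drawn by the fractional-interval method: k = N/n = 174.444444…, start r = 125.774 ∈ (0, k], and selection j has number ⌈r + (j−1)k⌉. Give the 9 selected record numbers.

126, 301, 475, 650, 824, 998, 1173, 1347, 1522

j=1: r + 0k = 125.774 → ⌈·⌉ = 126
j=2: r + 1k = 300.218444… → ⌈·⌉ = 301
j=3: r + 2k = 474.662888… → ⌈·⌉ = 475
j=4: r + 3k = 649.107333… → ⌈·⌉ = 650
j=5: r + 4k = 823.551777… → ⌈·⌉ = 824
j=6: r + 5k = 997.996222… → ⌈·⌉ = 998
j=7: r + 6k = 1172.440666… → ⌈·⌉ = 1173
j=8: r + 7k = 1346.885111… → ⌈·⌉ = 1347
j=9: r + 8k = 1521.329555… → ⌈·⌉ = 1522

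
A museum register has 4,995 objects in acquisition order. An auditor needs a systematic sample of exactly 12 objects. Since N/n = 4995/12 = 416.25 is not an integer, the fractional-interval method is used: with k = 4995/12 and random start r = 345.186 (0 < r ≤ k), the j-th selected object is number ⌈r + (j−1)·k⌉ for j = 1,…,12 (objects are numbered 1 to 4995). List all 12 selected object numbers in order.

j=1: r + 0k = 345.186 → ⌈·⌉ = 346
j=2: r + 1k = 761.436 → ⌈·⌉ = 762
j=3: r + 2k = 1177.686 → ⌈·⌉ = 1178
j=4: r + 3k = 1593.936 → ⌈·⌉ = 1594
j=5: r + 4k = 2010.186 → ⌈·⌉ = 2011
j=6: r + 5k = 2426.436 → ⌈·⌉ = 2427
j=7: r + 6k = 2842.686 → ⌈·⌉ = 2843
j=8: r + 7k = 3258.936 → ⌈·⌉ = 3259
j=9: r + 8k = 3675.186 → ⌈·⌉ = 3676
j=10: r + 9k = 4091.436 → ⌈·⌉ = 4092
j=11: r + 10k = 4507.686 → ⌈·⌉ = 4508
j=12: r + 11k = 4923.936 → ⌈·⌉ = 4924

346, 762, 1178, 1594, 2011, 2427, 2843, 3259, 3676, 4092, 4508, 4924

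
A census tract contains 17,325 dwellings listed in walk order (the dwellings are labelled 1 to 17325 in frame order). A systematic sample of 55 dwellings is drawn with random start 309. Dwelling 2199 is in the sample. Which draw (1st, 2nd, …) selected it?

k = 17325/55 = 315
position = (2199 − 309)/315 + 1 = 1890/315 + 1 = 6 + 1 = 7

7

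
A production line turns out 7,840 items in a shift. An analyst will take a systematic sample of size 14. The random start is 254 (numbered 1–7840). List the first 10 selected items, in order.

k = N/n = 7840/14 = 560
item 1: 254
item 2: 254 + 560 = 814
item 3: 814 + 560 = 1374
item 4: 1374 + 560 = 1934
item 5: 1934 + 560 = 2494
item 6: 2494 + 560 = 3054
item 7: 3054 + 560 = 3614
item 8: 3614 + 560 = 4174
item 9: 4174 + 560 = 4734
item 10: 4734 + 560 = 5294

254, 814, 1374, 1934, 2494, 3054, 3614, 4174, 4734, 5294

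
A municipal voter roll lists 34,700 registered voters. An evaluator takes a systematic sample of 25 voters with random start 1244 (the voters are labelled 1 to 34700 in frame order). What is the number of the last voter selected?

34556

k = 34700/25 = 1388
25th selection = r + (25−1)·k = 1244 + 24×1388 = 1244 + 33312 = 34556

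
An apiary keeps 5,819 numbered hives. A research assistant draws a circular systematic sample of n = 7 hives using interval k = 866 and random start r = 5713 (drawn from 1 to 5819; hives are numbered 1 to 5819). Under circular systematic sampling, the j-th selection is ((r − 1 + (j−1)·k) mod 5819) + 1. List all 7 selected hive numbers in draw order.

Selection 1: 5713
Selection 2: 5713 + 866 = 6579 → 6579 − 5819 = 760
Selection 3: 760 + 866 = 1626
Selection 4: 1626 + 866 = 2492
Selection 5: 2492 + 866 = 3358
Selection 6: 3358 + 866 = 4224
Selection 7: 4224 + 866 = 5090

5713, 760, 1626, 2492, 3358, 4224, 5090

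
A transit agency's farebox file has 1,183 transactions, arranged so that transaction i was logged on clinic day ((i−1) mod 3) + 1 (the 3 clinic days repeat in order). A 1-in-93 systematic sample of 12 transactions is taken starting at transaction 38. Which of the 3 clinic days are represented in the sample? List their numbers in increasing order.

2

Consecutive selections differ by k = 93, so their clinic day numbers differ by 93 mod 3 = 0.
gcd(93, 3) = 3, so the sample visits 3/3 = 1 distinct residues mod 3.
Start 38 is clinic day 2; the clinic days hit are 2.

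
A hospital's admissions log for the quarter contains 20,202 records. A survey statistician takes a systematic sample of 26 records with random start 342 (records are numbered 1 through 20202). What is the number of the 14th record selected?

10443

k = 20202/26 = 777
14th selection = r + (14−1)·k = 342 + 13×777 = 342 + 10101 = 10443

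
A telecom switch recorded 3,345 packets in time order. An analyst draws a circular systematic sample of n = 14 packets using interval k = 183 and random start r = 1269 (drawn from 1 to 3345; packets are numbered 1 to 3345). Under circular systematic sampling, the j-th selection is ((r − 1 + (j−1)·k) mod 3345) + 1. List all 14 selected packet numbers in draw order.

Selection 1: 1269
Selection 2: 1269 + 183 = 1452
Selection 3: 1452 + 183 = 1635
Selection 4: 1635 + 183 = 1818
Selection 5: 1818 + 183 = 2001
Selection 6: 2001 + 183 = 2184
Selection 7: 2184 + 183 = 2367
Selection 8: 2367 + 183 = 2550
Selection 9: 2550 + 183 = 2733
Selection 10: 2733 + 183 = 2916
Selection 11: 2916 + 183 = 3099
Selection 12: 3099 + 183 = 3282
Selection 13: 3282 + 183 = 3465 → 3465 − 3345 = 120
Selection 14: 120 + 183 = 303

1269, 1452, 1635, 1818, 2001, 2184, 2367, 2550, 2733, 2916, 3099, 3282, 120, 303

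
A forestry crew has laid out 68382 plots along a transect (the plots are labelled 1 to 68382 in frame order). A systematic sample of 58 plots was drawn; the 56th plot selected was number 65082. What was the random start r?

237

k = 68382/58 = 1179
r = 65082 − (56−1)×1179 = 65082 − 64845 = 237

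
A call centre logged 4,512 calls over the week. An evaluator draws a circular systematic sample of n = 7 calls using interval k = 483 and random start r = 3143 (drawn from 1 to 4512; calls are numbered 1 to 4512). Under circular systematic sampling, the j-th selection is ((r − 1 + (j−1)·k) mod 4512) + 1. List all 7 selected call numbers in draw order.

3143, 3626, 4109, 80, 563, 1046, 1529

Selection 1: 3143
Selection 2: 3143 + 483 = 3626
Selection 3: 3626 + 483 = 4109
Selection 4: 4109 + 483 = 4592 → 4592 − 4512 = 80
Selection 5: 80 + 483 = 563
Selection 6: 563 + 483 = 1046
Selection 7: 1046 + 483 = 1529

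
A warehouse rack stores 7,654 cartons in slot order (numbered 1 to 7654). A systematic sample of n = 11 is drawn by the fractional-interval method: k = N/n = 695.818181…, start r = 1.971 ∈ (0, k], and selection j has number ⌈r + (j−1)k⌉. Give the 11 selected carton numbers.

2, 698, 1394, 2090, 2786, 3482, 4177, 4873, 5569, 6265, 6961

j=1: r + 0k = 1.971 → ⌈·⌉ = 2
j=2: r + 1k = 697.789181… → ⌈·⌉ = 698
j=3: r + 2k = 1393.607363… → ⌈·⌉ = 1394
j=4: r + 3k = 2089.425545… → ⌈·⌉ = 2090
j=5: r + 4k = 2785.243727… → ⌈·⌉ = 2786
j=6: r + 5k = 3481.061909… → ⌈·⌉ = 3482
j=7: r + 6k = 4176.880090… → ⌈·⌉ = 4177
j=8: r + 7k = 4872.698272… → ⌈·⌉ = 4873
j=9: r + 8k = 5568.516454… → ⌈·⌉ = 5569
j=10: r + 9k = 6264.334636… → ⌈·⌉ = 6265
j=11: r + 10k = 6960.152818… → ⌈·⌉ = 6961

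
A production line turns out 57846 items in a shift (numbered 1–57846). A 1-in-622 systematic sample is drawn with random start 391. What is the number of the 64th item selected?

39577

k = 622
64th selection = r + (64−1)·k = 391 + 63×622 = 391 + 39186 = 39577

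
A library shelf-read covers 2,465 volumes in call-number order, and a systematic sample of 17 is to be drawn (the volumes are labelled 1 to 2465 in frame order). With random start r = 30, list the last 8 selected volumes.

1335, 1480, 1625, 1770, 1915, 2060, 2205, 2350

k = N/n = 2465/17 = 145
10th selection = 30 + 9×145 = 1335
11th: 1335 + 145 = 1480
12th: 1480 + 145 = 1625
13th: 1625 + 145 = 1770
14th: 1770 + 145 = 1915
15th: 1915 + 145 = 2060
16th: 2060 + 145 = 2205
17th: 2205 + 145 = 2350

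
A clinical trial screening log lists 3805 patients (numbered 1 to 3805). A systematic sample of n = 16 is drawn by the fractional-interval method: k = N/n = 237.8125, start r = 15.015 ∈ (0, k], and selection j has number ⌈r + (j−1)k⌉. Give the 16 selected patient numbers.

j=1: r + 0k = 15.015 → ⌈·⌉ = 16
j=2: r + 1k = 252.8275 → ⌈·⌉ = 253
j=3: r + 2k = 490.64 → ⌈·⌉ = 491
j=4: r + 3k = 728.4525 → ⌈·⌉ = 729
j=5: r + 4k = 966.265 → ⌈·⌉ = 967
j=6: r + 5k = 1204.0775 → ⌈·⌉ = 1205
j=7: r + 6k = 1441.89 → ⌈·⌉ = 1442
j=8: r + 7k = 1679.7025 → ⌈·⌉ = 1680
j=9: r + 8k = 1917.515 → ⌈·⌉ = 1918
j=10: r + 9k = 2155.3275 → ⌈·⌉ = 2156
j=11: r + 10k = 2393.14 → ⌈·⌉ = 2394
j=12: r + 11k = 2630.9525 → ⌈·⌉ = 2631
j=13: r + 12k = 2868.765 → ⌈·⌉ = 2869
j=14: r + 13k = 3106.5775 → ⌈·⌉ = 3107
j=15: r + 14k = 3344.39 → ⌈·⌉ = 3345
j=16: r + 15k = 3582.2025 → ⌈·⌉ = 3583

16, 253, 491, 729, 967, 1205, 1442, 1680, 1918, 2156, 2394, 2631, 2869, 3107, 3345, 3583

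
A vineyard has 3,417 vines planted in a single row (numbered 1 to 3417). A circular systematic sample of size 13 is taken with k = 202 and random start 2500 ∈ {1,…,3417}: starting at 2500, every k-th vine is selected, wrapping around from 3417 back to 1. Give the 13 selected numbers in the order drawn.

2500, 2702, 2904, 3106, 3308, 93, 295, 497, 699, 901, 1103, 1305, 1507

Selection 1: 2500
Selection 2: 2500 + 202 = 2702
Selection 3: 2702 + 202 = 2904
Selection 4: 2904 + 202 = 3106
Selection 5: 3106 + 202 = 3308
Selection 6: 3308 + 202 = 3510 → 3510 − 3417 = 93
Selection 7: 93 + 202 = 295
Selection 8: 295 + 202 = 497
Selection 9: 497 + 202 = 699
Selection 10: 699 + 202 = 901
Selection 11: 901 + 202 = 1103
Selection 12: 1103 + 202 = 1305
Selection 13: 1305 + 202 = 1507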